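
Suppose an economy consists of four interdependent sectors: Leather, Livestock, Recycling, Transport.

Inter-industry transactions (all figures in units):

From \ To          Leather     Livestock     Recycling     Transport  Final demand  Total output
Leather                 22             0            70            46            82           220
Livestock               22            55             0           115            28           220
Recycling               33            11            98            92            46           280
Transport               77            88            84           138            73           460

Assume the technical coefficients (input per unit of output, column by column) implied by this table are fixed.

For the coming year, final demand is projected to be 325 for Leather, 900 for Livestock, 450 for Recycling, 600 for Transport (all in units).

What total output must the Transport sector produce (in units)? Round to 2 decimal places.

x_4 = 4438.99

Technical coefficients a_ij = z_ij / X_j:
  a_11 = 22/220 = 0.10, a_21 = 22/220 = 0.10, a_31 = 33/220 = 0.15, a_41 = 77/220 = 0.35
  a_12 = 0/220 = 0.00, a_22 = 55/220 = 0.25, a_32 = 11/220 = 0.05, a_42 = 88/220 = 0.40
  a_13 = 70/280 = 0.25, a_23 = 0/280 = 0.00, a_33 = 98/280 = 0.35, a_43 = 84/280 = 0.30
  a_14 = 46/460 = 0.10, a_24 = 115/460 = 0.25, a_34 = 92/460 = 0.20, a_44 = 138/460 = 0.30
I − A =
  [   0.90     0.00    -0.25    -0.10]
  [  -0.10     0.75     0.00    -0.25]
  [  -0.15    -0.05     0.65    -0.20]
  [  -0.35    -0.40    -0.30     0.70]
Compute the cofactors C_ij = (−1)^(i+j)·(3×3 minor ij) of I−A; the adjugate is their transpose:
adj(I−A) = Cᵀ =
  [ 0.227500   0.056250   0.128750   0.089375]
  [ 0.107625   0.284500   0.109875   0.148375]
  [ 0.132125   0.107750   0.352250   0.158000]
  [ 0.231875   0.236875   0.278125   0.409375]
det(I−A) = Σ_j (I−A)_1j·C_1j = (0.90)(0.227500) + (0.00)(0.107625) + (-0.25)(0.132125) + (-0.10)(0.231875) = 0.14853125
(I − A)⁻¹ = adj(I−A) / det(I−A) ≈
  [   1.5317     0.3787     0.8668     0.6017]
  [   0.7246     1.9154     0.7397     0.9989]
  [   0.8895     0.7254     2.3716     1.0637]
  [   1.5611     1.5948     1.8725     2.7562]
x = (I − A)⁻¹ d = adj(I−A)·d / det(I−A), with det(I−A) = 0.14853125:
  x_1 = (0.227500·325 + 0.056250·900 + 0.128750·450 + 0.089375·600) / 0.14853125 = 236.125 / 0.14853125 ≈ 1589.73
  x_2 = (0.107625·325 + 0.284500·900 + 0.109875·450 + 0.148375·600) / 0.14853125 = 429.496875 / 0.14853125 ≈ 2891.63
  x_3 = (0.132125·325 + 0.107750·900 + 0.352250·450 + 0.158000·600) / 0.14853125 = 393.228125 / 0.14853125 ≈ 2647.44
  x_4 = (0.231875·325 + 0.236875·900 + 0.278125·450 + 0.409375·600) / 0.14853125 = 659.328125 / 0.14853125 ≈ 4438.99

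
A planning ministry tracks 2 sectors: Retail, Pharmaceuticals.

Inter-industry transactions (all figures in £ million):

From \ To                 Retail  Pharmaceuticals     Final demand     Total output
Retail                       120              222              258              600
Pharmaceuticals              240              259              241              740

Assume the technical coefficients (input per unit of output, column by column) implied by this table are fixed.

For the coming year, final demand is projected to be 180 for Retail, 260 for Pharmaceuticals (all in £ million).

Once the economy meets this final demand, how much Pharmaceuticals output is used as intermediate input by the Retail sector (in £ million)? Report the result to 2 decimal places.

z_PR = 195.00

Technical coefficients a_ij = z_ij / X_j:
  a_RR = 120/600 = 0.20, a_PR = 240/600 = 0.40
  a_RP = 222/740 = 0.30, a_PP = 259/740 = 0.35
I − A =
  [   0.80    -0.30]
  [  -0.40     0.65]
det(I−A) = (0.80)(0.65) − (-0.30)(-0.40) = 0.4000
adj(I−A) = [[0.65, 0.30], [0.40, 0.80]]
(I − A)⁻¹ = adj(I−A) / det(I−A) ≈
  [   1.6250     0.7500]
  [   1.0000     2.0000]
First solve x = (I − A)⁻¹ d = adj(I−A)·d / det(I−A); in particular x_R = (0.65·180 + 0.30·260) / 0.4000 = 195.00 / 0.4000 = 487.5000.
Intermediate flow from P to R: z_PR = a_PR · x_R = 0.40 × 195.00 / 0.4000 = 78.00 / 0.4000 = 195.00.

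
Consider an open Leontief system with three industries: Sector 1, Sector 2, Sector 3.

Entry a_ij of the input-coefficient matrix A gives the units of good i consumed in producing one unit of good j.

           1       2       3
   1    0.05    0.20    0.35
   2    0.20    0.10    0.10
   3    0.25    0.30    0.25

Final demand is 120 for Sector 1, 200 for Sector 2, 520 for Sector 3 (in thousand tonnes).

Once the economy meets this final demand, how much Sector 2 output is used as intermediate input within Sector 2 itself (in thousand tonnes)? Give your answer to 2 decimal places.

I − A =
  [   0.95    -0.20    -0.35]
  [  -0.20     0.90    -0.10]
  [  -0.25    -0.30     0.75]
Cofactors of I−A, C_ij = (−1)^(i+j)·(minor ij) (rows/columns in the sector order above):
  C_11 = (0.90)(0.75) − (-0.10)(-0.30) = 0.6450
  C_12 = −[(-0.20)(0.75) − (-0.10)(-0.25)] = 0.1750
  C_13 = (-0.20)(-0.30) − (0.90)(-0.25) = 0.2850
  C_21 = −[(-0.20)(0.75) − (-0.35)(-0.30)] = 0.2550
  C_22 = (0.95)(0.75) − (-0.35)(-0.25) = 0.6250
  C_23 = −[(0.95)(-0.30) − (-0.20)(-0.25)] = 0.3350
  C_31 = (-0.20)(-0.10) − (-0.35)(0.90) = 0.3350
  C_32 = −[(0.95)(-0.10) − (-0.35)(-0.20)] = 0.1650
  C_33 = (0.95)(0.90) − (-0.20)(-0.20) = 0.8150
det(I−A) = Σ_j (I−A)_1j·C_1j = (0.95)(0.6450) + (-0.20)(0.1750) + (-0.35)(0.2850) = 0.4780
adj(I−A) = Cᵀ =
  [ 0.6450   0.2550   0.3350]
  [ 0.1750   0.6250   0.1650]
  [ 0.2850   0.3350   0.8150]
(I − A)⁻¹ = adj(I−A) / det(I−A) ≈
  [   1.3494     0.5335     0.7008]
  [   0.3661     1.3075     0.3452]
  [   0.5962     0.7008     1.7050]
First solve x = (I − A)⁻¹ d = adj(I−A)·d / det(I−A); in particular x_2 = (0.1750·120 + 0.6250·200 + 0.1650·520) / 0.4780 = 231.80 / 0.4780 ≈ 484.9372.
Intermediate flow from 2 to 2: z_22 = a_22 · x_2 = 0.10 × 231.80 / 0.4780 = 23.18 / 0.4780 ≈ 48.49.

z_22 = 48.49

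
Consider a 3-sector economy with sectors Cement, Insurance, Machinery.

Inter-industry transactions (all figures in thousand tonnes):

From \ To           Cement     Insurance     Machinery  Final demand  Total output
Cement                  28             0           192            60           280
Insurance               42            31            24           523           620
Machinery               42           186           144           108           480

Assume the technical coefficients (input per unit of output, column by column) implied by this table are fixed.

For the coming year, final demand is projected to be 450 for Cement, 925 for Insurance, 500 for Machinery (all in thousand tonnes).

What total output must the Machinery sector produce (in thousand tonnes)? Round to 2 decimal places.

Technical coefficients a_ij = z_ij / X_j:
  a_11 = 28/280 = 0.10, a_21 = 42/280 = 0.15, a_31 = 42/280 = 0.15
  a_12 = 0/620 = 0.00, a_22 = 31/620 = 0.05, a_32 = 186/620 = 0.30
  a_13 = 192/480 = 0.40, a_23 = 24/480 = 0.05, a_33 = 144/480 = 0.30
I − A =
  [   0.90     0.00    -0.40]
  [  -0.15     0.95    -0.05]
  [  -0.15    -0.30     0.70]
Cofactors of I−A, C_ij = (−1)^(i+j)·(minor ij) (rows/columns in the sector order above):
  C_11 = (0.95)(0.70) − (-0.05)(-0.30) = 0.6500
  C_12 = −[(-0.15)(0.70) − (-0.05)(-0.15)] = 0.1125
  C_13 = (-0.15)(-0.30) − (0.95)(-0.15) = 0.1875
  C_21 = −[(0.00)(0.70) − (-0.40)(-0.30)] = 0.1200
  C_22 = (0.90)(0.70) − (-0.40)(-0.15) = 0.5700
  C_23 = −[(0.90)(-0.30) − (0.00)(-0.15)] = 0.2700
  C_31 = (0.00)(-0.05) − (-0.40)(0.95) = 0.3800
  C_32 = −[(0.90)(-0.05) − (-0.40)(-0.15)] = 0.1050
  C_33 = (0.90)(0.95) − (0.00)(-0.15) = 0.8550
det(I−A) = Σ_j (I−A)_1j·C_1j = (0.90)(0.6500) + (0.00)(0.1125) + (-0.40)(0.1875) = 0.5100
adj(I−A) = Cᵀ =
  [ 0.6500   0.1200   0.3800]
  [ 0.1125   0.5700   0.1050]
  [ 0.1875   0.2700   0.8550]
(I − A)⁻¹ = adj(I−A) / det(I−A) ≈
  [   1.2745     0.2353     0.7451]
  [   0.2206     1.1176     0.2059]
  [   0.3676     0.5294     1.6765]
x = (I − A)⁻¹ d = adj(I−A)·d / det(I−A), with det(I−A) = 0.5100:
  x_1 = (0.6500·450 + 0.1200·925 + 0.3800·500) / 0.5100 = 593.50 / 0.5100 ≈ 1163.73
  x_2 = (0.1125·450 + 0.5700·925 + 0.1050·500) / 0.5100 = 630.375 / 0.5100 ≈ 1236.03
  x_3 = (0.1875·450 + 0.2700·925 + 0.8550·500) / 0.5100 = 761.625 / 0.5100 ≈ 1493.38

x_3 = 1493.38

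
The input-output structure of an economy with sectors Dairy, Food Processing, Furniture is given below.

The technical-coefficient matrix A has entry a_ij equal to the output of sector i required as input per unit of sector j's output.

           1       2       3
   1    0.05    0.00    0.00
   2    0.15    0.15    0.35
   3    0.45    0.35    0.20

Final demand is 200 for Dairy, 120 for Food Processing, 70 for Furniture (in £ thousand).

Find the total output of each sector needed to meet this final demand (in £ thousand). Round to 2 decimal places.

I − A =
  [   0.95     0.00     0.00]
  [  -0.15     0.85    -0.35]
  [  -0.45    -0.35     0.80]
Cofactors of I−A, C_ij = (−1)^(i+j)·(minor ij) (rows/columns in the sector order above):
  C_11 = (0.85)(0.80) − (-0.35)(-0.35) = 0.5575
  C_12 = −[(-0.15)(0.80) − (-0.35)(-0.45)] = 0.2775
  C_13 = (-0.15)(-0.35) − (0.85)(-0.45) = 0.4350
  C_21 = −[(0.00)(0.80) − (0.00)(-0.35)] = 0.0000
  C_22 = (0.95)(0.80) − (0.00)(-0.45) = 0.7600
  C_23 = −[(0.95)(-0.35) − (0.00)(-0.45)] = 0.3325
  C_31 = (0.00)(-0.35) − (0.00)(0.85) = 0.0000
  C_32 = −[(0.95)(-0.35) − (0.00)(-0.15)] = 0.3325
  C_33 = (0.95)(0.85) − (0.00)(-0.15) = 0.8075
det(I−A) = Σ_j (I−A)_1j·C_1j = (0.95)(0.5575) + (0.00)(0.2775) + (0.00)(0.4350) = 0.529625
adj(I−A) = Cᵀ =
  [ 0.5575   0.0000   0.0000]
  [ 0.2775   0.7600   0.3325]
  [ 0.4350   0.3325   0.8075]
(I − A)⁻¹ = adj(I−A) / det(I−A) ≈
  [   1.0526     0.0000     0.0000]
  [   0.5240     1.4350     0.6278]
  [   0.8213     0.6278     1.5247]
x = (I − A)⁻¹ d = adj(I−A)·d / det(I−A), with det(I−A) = 0.529625:
  x_1 = (0.5575·200 + 0.0000·120 + 0.0000·70) / 0.529625 = 111.50 / 0.529625 ≈ 210.53
  x_2 = (0.2775·200 + 0.7600·120 + 0.3325·70) / 0.529625 = 169.975 / 0.529625 ≈ 320.93
  x_3 = (0.4350·200 + 0.3325·120 + 0.8075·70) / 0.529625 = 183.425 / 0.529625 ≈ 346.33

x_1 = 210.53, x_2 = 320.93, x_3 = 346.33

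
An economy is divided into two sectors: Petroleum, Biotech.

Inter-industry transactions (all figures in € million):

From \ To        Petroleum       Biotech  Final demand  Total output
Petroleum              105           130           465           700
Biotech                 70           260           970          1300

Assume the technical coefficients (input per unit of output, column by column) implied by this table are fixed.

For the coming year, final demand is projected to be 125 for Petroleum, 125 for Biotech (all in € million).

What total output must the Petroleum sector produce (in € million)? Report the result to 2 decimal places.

x_1 = 167.91

Technical coefficients a_ij = z_ij / X_j:
  a_11 = 105/700 = 0.15, a_21 = 70/700 = 0.10
  a_12 = 130/1300 = 0.10, a_22 = 260/1300 = 0.20
I − A =
  [   0.85    -0.10]
  [  -0.10     0.80]
det(I−A) = (0.85)(0.80) − (-0.10)(-0.10) = 0.6700
adj(I−A) = [[0.80, 0.10], [0.10, 0.85]]
(I − A)⁻¹ = adj(I−A) / det(I−A) ≈
  [   1.1940     0.1493]
  [   0.1493     1.2687]
x = (I − A)⁻¹ d = adj(I−A)·d / det(I−A), with det(I−A) = 0.6700:
  x_1 = (0.80·125 + 0.10·125) / 0.6700 = 112.50 / 0.6700 ≈ 167.91
  x_2 = (0.10·125 + 0.85·125) / 0.6700 = 118.75 / 0.6700 ≈ 177.24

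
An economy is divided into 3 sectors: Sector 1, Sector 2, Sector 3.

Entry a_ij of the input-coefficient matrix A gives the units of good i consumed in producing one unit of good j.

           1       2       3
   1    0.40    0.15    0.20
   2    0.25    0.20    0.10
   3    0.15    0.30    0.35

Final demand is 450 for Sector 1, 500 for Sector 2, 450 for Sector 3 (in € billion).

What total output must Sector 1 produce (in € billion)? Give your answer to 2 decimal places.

I − A =
  [   0.60    -0.15    -0.20]
  [  -0.25     0.80    -0.10]
  [  -0.15    -0.30     0.65]
Cofactors of I−A, C_ij = (−1)^(i+j)·(minor ij) (rows/columns in the sector order above):
  C_11 = (0.80)(0.65) − (-0.10)(-0.30) = 0.4900
  C_12 = −[(-0.25)(0.65) − (-0.10)(-0.15)] = 0.1775
  C_13 = (-0.25)(-0.30) − (0.80)(-0.15) = 0.1950
  C_21 = −[(-0.15)(0.65) − (-0.20)(-0.30)] = 0.1575
  C_22 = (0.60)(0.65) − (-0.20)(-0.15) = 0.3600
  C_23 = −[(0.60)(-0.30) − (-0.15)(-0.15)] = 0.2025
  C_31 = (-0.15)(-0.10) − (-0.20)(0.80) = 0.1750
  C_32 = −[(0.60)(-0.10) − (-0.20)(-0.25)] = 0.1100
  C_33 = (0.60)(0.80) − (-0.15)(-0.25) = 0.4425
det(I−A) = Σ_j (I−A)_1j·C_1j = (0.60)(0.4900) + (-0.15)(0.1775) + (-0.20)(0.1950) = 0.228375
adj(I−A) = Cᵀ =
  [ 0.4900   0.1575   0.1750]
  [ 0.1775   0.3600   0.1100]
  [ 0.1950   0.2025   0.4425]
(I − A)⁻¹ = adj(I−A) / det(I−A) ≈
  [   2.1456     0.6897     0.7663]
  [   0.7772     1.5764     0.4817]
  [   0.8539     0.8867     1.9376]
x = (I − A)⁻¹ d = adj(I−A)·d / det(I−A), with det(I−A) = 0.228375:
  x_1 = (0.4900·450 + 0.1575·500 + 0.1750·450) / 0.228375 = 378.00 / 0.228375 ≈ 1655.17
  x_2 = (0.1775·450 + 0.3600·500 + 0.1100·450) / 0.228375 = 309.375 / 0.228375 ≈ 1354.68
  x_3 = (0.1950·450 + 0.2025·500 + 0.4425·450) / 0.228375 = 388.125 / 0.228375 ≈ 1699.51

x_1 = 1655.17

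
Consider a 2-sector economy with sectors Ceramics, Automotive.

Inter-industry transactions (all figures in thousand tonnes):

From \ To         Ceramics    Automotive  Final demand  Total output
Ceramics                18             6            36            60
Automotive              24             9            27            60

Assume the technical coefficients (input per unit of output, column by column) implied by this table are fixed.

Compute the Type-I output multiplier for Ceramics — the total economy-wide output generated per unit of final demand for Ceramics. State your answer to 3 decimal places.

Technical coefficients a_ij = z_ij / X_j:
  a_11 = 18/60 = 0.30, a_21 = 24/60 = 0.40
  a_12 = 6/60 = 0.10, a_22 = 9/60 = 0.15
I − A =
  [   0.70    -0.10]
  [  -0.40     0.85]
det(I−A) = (0.70)(0.85) − (-0.10)(-0.40) = 0.5550
adj(I−A) = [[0.85, 0.10], [0.40, 0.70]]
(I − A)⁻¹ = adj(I−A) / det(I−A) ≈
  [   1.5315     0.1802]
  [   0.7207     1.2613]
The output multiplier for sector j is the column-j sum of the Leontief inverse (I − A)⁻¹ = adj(I−A) / det(I−A).
Column 1 of adj(I−A): (0.85, 0.40); det(I−A) = 0.5550.
m_1 = (0.85 + 0.40) / 0.5550 = 1.25 / 0.5550 ≈ 2.252.

m_1 = 2.252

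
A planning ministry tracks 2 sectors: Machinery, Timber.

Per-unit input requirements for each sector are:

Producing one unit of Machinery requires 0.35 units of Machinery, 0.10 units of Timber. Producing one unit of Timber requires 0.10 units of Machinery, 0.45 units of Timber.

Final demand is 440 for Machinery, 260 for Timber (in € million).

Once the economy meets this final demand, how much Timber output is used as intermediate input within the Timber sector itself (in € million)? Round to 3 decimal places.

I − A =
  [   0.65    -0.10]
  [  -0.10     0.55]
det(I−A) = (0.65)(0.55) − (-0.10)(-0.10) = 0.3475
adj(I−A) = [[0.55, 0.10], [0.10, 0.65]]
(I − A)⁻¹ = adj(I−A) / det(I−A) ≈
  [   1.5827     0.2878]
  [   0.2878     1.8705]
First solve x = (I − A)⁻¹ d = adj(I−A)·d / det(I−A); in particular x_T = (0.10·440 + 0.65·260) / 0.3475 = 213.00 / 0.3475 ≈ 612.94964.
Intermediate flow from T to T: z_TT = a_TT · x_T = 0.45 × 213.00 / 0.3475 = 95.85 / 0.3475 ≈ 275.827.

z_TT = 275.827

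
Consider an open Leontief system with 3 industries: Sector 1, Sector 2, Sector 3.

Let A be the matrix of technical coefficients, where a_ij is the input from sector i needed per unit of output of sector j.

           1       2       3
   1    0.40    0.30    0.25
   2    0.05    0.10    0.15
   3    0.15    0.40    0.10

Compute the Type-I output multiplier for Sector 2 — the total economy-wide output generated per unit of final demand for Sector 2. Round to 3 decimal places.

I − A =
  [   0.60    -0.30    -0.25]
  [  -0.05     0.90    -0.15]
  [  -0.15    -0.40     0.90]
Cofactors of I−A, C_ij = (−1)^(i+j)·(minor ij) (rows/columns in the sector order above):
  C_11 = (0.90)(0.90) − (-0.15)(-0.40) = 0.7500
  C_12 = −[(-0.05)(0.90) − (-0.15)(-0.15)] = 0.0675
  C_13 = (-0.05)(-0.40) − (0.90)(-0.15) = 0.1550
  C_21 = −[(-0.30)(0.90) − (-0.25)(-0.40)] = 0.3700
  C_22 = (0.60)(0.90) − (-0.25)(-0.15) = 0.5025
  C_23 = −[(0.60)(-0.40) − (-0.30)(-0.15)] = 0.2850
  C_31 = (-0.30)(-0.15) − (-0.25)(0.90) = 0.2700
  C_32 = −[(0.60)(-0.15) − (-0.25)(-0.05)] = 0.1025
  C_33 = (0.60)(0.90) − (-0.30)(-0.05) = 0.5250
det(I−A) = Σ_j (I−A)_1j·C_1j = (0.60)(0.7500) + (-0.30)(0.0675) + (-0.25)(0.1550) = 0.3910
adj(I−A) = Cᵀ =
  [ 0.7500   0.3700   0.2700]
  [ 0.0675   0.5025   0.1025]
  [ 0.1550   0.2850   0.5250]
(I − A)⁻¹ = adj(I−A) / det(I−A) ≈
  [   1.9182     0.9463     0.6905]
  [   0.1726     1.2852     0.2621]
  [   0.3964     0.7289     1.3427]
The output multiplier for sector j is the column-j sum of the Leontief inverse (I − A)⁻¹ = adj(I−A) / det(I−A).
Column 2 of adj(I−A): (0.3700, 0.5025, 0.2850); det(I−A) = 0.3910.
m_2 = (0.3700 + 0.5025 + 0.2850) / 0.3910 = 1.1575 / 0.3910 ≈ 2.960.

m_2 = 2.960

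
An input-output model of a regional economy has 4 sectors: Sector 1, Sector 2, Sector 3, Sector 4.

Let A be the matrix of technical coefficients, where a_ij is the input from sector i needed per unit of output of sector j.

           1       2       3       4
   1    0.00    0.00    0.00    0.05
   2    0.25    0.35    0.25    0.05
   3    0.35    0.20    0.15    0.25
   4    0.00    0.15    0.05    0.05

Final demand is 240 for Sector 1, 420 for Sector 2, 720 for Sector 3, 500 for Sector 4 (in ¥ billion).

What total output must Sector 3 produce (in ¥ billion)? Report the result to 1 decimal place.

x_3 = 1538.9

I − A =
  [   1.00     0.00     0.00    -0.05]
  [  -0.25     0.65    -0.25    -0.05]
  [  -0.35    -0.20     0.85    -0.25]
  [   0.00    -0.15    -0.05     0.95]
Compute the cofactors C_ij = (−1)^(i+j)·(3×3 minor ij) of I−A; the adjugate is their transpose:
adj(I−A) = Cᵀ =
  [ 0.453000   0.006875   0.003500   0.025125]
  [ 0.282750   0.794125   0.240625   0.120000]
  [ 0.270375   0.230125   0.608125   0.186375]
  [ 0.058875   0.137500   0.070000   0.502500]
det(I−A) = Σ_j (I−A)_1j·C_1j = (1.00)(0.453000) + (0.00)(0.282750) + (0.00)(0.270375) + (-0.05)(0.058875) = 0.45005625
(I − A)⁻¹ = adj(I−A) / det(I−A) ≈
  [   1.0065     0.0153     0.0078     0.0558]
  [   0.6283     1.7645     0.5347     0.2666]
  [   0.6008     0.5113     1.3512     0.4141]
  [   0.1308     0.3055     0.1555     1.1165]
x = (I − A)⁻¹ d = adj(I−A)·d / det(I−A), with det(I−A) = 0.45005625:
  x_1 = (0.453000·240 + 0.006875·420 + 0.003500·720 + 0.025125·500) / 0.45005625 = 126.69 / 0.45005625 ≈ 281.5
  x_2 = (0.282750·240 + 0.794125·420 + 0.240625·720 + 0.120000·500) / 0.45005625 = 634.6425 / 0.45005625 ≈ 1410.1
  x_3 = (0.270375·240 + 0.230125·420 + 0.608125·720 + 0.186375·500) / 0.45005625 = 692.58 / 0.45005625 ≈ 1538.9
  x_4 = (0.058875·240 + 0.137500·420 + 0.070000·720 + 0.502500·500) / 0.45005625 = 373.53 / 0.45005625 ≈ 830.0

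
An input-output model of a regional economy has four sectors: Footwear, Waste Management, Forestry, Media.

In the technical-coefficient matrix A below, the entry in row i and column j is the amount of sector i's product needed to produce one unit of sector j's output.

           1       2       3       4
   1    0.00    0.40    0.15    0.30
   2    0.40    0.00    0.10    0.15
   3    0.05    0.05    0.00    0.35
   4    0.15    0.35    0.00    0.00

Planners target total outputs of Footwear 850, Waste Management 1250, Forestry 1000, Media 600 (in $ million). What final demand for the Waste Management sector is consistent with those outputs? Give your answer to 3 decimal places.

d_2 = 720.000

I − A =
  [   1.00    -0.40    -0.15    -0.30]
  [  -0.40     1.00    -0.10    -0.15]
  [  -0.05    -0.05     1.00    -0.35]
  [  -0.15    -0.35     0.00     1.00]
d = (I − A) x:
  d_1 = (+1.00)·850 + (-0.40)·1250 + (-0.15)·1000 + (-0.30)·600 = 20.000
  d_2 = (-0.40)·850 + (+1.00)·1250 + (-0.10)·1000 + (-0.15)·600 = 720.000
  d_3 = (-0.05)·850 + (-0.05)·1250 + (+1.00)·1000 + (-0.35)·600 = 685.000
  d_4 = (-0.15)·850 + (-0.35)·1250 + (+0.00)·1000 + (+1.00)·600 = 35.000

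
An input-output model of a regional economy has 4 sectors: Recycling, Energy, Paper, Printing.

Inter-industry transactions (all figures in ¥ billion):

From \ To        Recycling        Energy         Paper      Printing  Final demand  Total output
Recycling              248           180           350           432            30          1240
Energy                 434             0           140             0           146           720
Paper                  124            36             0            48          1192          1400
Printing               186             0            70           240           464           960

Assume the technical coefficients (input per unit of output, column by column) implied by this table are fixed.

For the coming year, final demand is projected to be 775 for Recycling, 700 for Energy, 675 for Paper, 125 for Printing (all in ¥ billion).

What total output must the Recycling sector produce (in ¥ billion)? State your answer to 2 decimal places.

x_1 = 2136.06

Technical coefficients a_ij = z_ij / X_j:
  a_11 = 248/1240 = 0.20, a_21 = 434/1240 = 0.35, a_31 = 124/1240 = 0.10, a_41 = 186/1240 = 0.15
  a_12 = 180/720 = 0.25, a_22 = 0/720 = 0.00, a_32 = 36/720 = 0.05, a_42 = 0/720 = 0.00
  a_13 = 350/1400 = 0.25, a_23 = 140/1400 = 0.10, a_33 = 0/1400 = 0.00, a_43 = 70/1400 = 0.05
  a_14 = 432/960 = 0.45, a_24 = 0/960 = 0.00, a_34 = 48/960 = 0.05, a_44 = 240/960 = 0.25
I − A =
  [   0.80    -0.25    -0.25    -0.45]
  [  -0.35     1.00    -0.10     0.00]
  [  -0.10    -0.05     1.00    -0.05]
  [  -0.15     0.00    -0.05     0.75]
Compute the cofactors C_ij = (−1)^(i+j)·(3×3 minor ij) of I−A; the adjugate is their transpose:
adj(I−A) = Cᵀ =
  [ 0.743750   0.197375   0.228750   0.461500]
  [ 0.269875   0.507625   0.126750   0.170375]
  [ 0.095625   0.047250   0.466875   0.088500]
  [ 0.155125   0.042625   0.076875   0.676625]
det(I−A) = Σ_j (I−A)_1j·C_1j = (0.80)(0.743750) + (-0.25)(0.269875) + (-0.25)(0.095625) + (-0.45)(0.155125) = 0.43381875
(I − A)⁻¹ = adj(I−A) / det(I−A) ≈
  [   1.7144     0.4550     0.5273     1.0638]
  [   0.6221     1.1701     0.2922     0.3927]
  [   0.2204     0.1089     1.0762     0.2040]
  [   0.3576     0.0983     0.1772     1.5597]
x = (I − A)⁻¹ d = adj(I−A)·d / det(I−A), with det(I−A) = 0.43381875:
  x_1 = (0.743750·775 + 0.197375·700 + 0.228750·675 + 0.461500·125) / 0.43381875 = 926.6625 / 0.43381875 ≈ 2136.06
  x_2 = (0.269875·775 + 0.507625·700 + 0.126750·675 + 0.170375·125) / 0.43381875 = 671.34375 / 0.43381875 ≈ 1547.52
  x_3 = (0.095625·775 + 0.047250·700 + 0.466875·675 + 0.088500·125) / 0.43381875 = 433.3875 / 0.43381875 ≈ 999.01
  x_4 = (0.155125·775 + 0.042625·700 + 0.076875·675 + 0.676625·125) / 0.43381875 = 286.528125 / 0.43381875 ≈ 660.48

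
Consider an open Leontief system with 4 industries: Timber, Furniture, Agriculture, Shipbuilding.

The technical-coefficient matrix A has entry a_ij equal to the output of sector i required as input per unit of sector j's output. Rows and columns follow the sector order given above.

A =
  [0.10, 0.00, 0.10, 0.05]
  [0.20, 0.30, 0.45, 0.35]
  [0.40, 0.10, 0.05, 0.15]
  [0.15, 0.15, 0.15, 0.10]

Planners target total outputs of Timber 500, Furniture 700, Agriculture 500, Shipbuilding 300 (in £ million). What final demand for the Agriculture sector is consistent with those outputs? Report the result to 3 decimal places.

d_3 = 160.000

I − A =
  [   0.90     0.00    -0.10    -0.05]
  [  -0.20     0.70    -0.45    -0.35]
  [  -0.40    -0.10     0.95    -0.15]
  [  -0.15    -0.15    -0.15     0.90]
d = (I − A) x:
  d_1 = (+0.90)·500 + (+0.00)·700 + (-0.10)·500 + (-0.05)·300 = 385.000
  d_2 = (-0.20)·500 + (+0.70)·700 + (-0.45)·500 + (-0.35)·300 = 60.000
  d_3 = (-0.40)·500 + (-0.10)·700 + (+0.95)·500 + (-0.15)·300 = 160.000
  d_4 = (-0.15)·500 + (-0.15)·700 + (-0.15)·500 + (+0.90)·300 = 15.000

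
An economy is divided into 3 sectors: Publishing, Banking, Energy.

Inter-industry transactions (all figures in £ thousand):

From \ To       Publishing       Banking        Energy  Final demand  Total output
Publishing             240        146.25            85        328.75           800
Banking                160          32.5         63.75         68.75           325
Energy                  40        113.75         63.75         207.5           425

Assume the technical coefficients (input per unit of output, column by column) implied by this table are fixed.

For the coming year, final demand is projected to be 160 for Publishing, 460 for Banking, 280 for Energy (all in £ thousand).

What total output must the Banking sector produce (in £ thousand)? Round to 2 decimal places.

x_B = 854.06

Technical coefficients a_ij = z_ij / X_j:
  a_PP = 240/800 = 0.30, a_BP = 160/800 = 0.20, a_EP = 40/800 = 0.05
  a_PB = 146.25/325 = 0.45, a_BB = 32.5/325 = 0.10, a_EB = 113.75/325 = 0.35
  a_PE = 85/425 = 0.20, a_BE = 63.75/425 = 0.15, a_EE = 63.75/425 = 0.15
I − A =
  [   0.70    -0.45    -0.20]
  [  -0.20     0.90    -0.15]
  [  -0.05    -0.35     0.85]
Cofactors of I−A, C_ij = (−1)^(i+j)·(minor ij) (rows/columns in the sector order above):
  C_11 = (0.90)(0.85) − (-0.15)(-0.35) = 0.7125
  C_12 = −[(-0.20)(0.85) − (-0.15)(-0.05)] = 0.1775
  C_13 = (-0.20)(-0.35) − (0.90)(-0.05) = 0.1150
  C_21 = −[(-0.45)(0.85) − (-0.20)(-0.35)] = 0.4525
  C_22 = (0.70)(0.85) − (-0.20)(-0.05) = 0.5850
  C_23 = −[(0.70)(-0.35) − (-0.45)(-0.05)] = 0.2675
  C_31 = (-0.45)(-0.15) − (-0.20)(0.90) = 0.2475
  C_32 = −[(0.70)(-0.15) − (-0.20)(-0.20)] = 0.1450
  C_33 = (0.70)(0.90) − (-0.45)(-0.20) = 0.5400
det(I−A) = Σ_j (I−A)_1j·C_1j = (0.70)(0.7125) + (-0.45)(0.1775) + (-0.20)(0.1150) = 0.395875
adj(I−A) = Cᵀ =
  [ 0.7125   0.4525   0.2475]
  [ 0.1775   0.5850   0.1450]
  [ 0.1150   0.2675   0.5400]
(I − A)⁻¹ = adj(I−A) / det(I−A) ≈
  [   1.7998     1.1430     0.6252]
  [   0.4484     1.4777     0.3663]
  [   0.2905     0.6757     1.3641]
x = (I − A)⁻¹ d = adj(I−A)·d / det(I−A), with det(I−A) = 0.395875:
  x_P = (0.7125·160 + 0.4525·460 + 0.2475·280) / 0.395875 = 391.45 / 0.395875 ≈ 988.82
  x_B = (0.1775·160 + 0.5850·460 + 0.1450·280) / 0.395875 = 338.10 / 0.395875 ≈ 854.06
  x_E = (0.1150·160 + 0.2675·460 + 0.5400·280) / 0.395875 = 292.65 / 0.395875 ≈ 739.25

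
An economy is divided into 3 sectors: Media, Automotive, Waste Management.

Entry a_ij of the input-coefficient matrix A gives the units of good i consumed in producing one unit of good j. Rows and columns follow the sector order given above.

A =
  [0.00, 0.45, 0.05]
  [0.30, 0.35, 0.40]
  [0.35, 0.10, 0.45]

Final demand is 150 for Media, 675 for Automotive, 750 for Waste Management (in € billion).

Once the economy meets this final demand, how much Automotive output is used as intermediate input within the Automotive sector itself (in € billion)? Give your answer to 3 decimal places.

I − A =
  [   1.00    -0.45    -0.05]
  [  -0.30     0.65    -0.40]
  [  -0.35    -0.10     0.55]
Cofactors of I−A, C_ij = (−1)^(i+j)·(minor ij) (rows/columns in the sector order above):
  C_11 = (0.65)(0.55) − (-0.40)(-0.10) = 0.3175
  C_12 = −[(-0.30)(0.55) − (-0.40)(-0.35)] = 0.3050
  C_13 = (-0.30)(-0.10) − (0.65)(-0.35) = 0.2575
  C_21 = −[(-0.45)(0.55) − (-0.05)(-0.10)] = 0.2525
  C_22 = (1.00)(0.55) − (-0.05)(-0.35) = 0.5325
  C_23 = −[(1.00)(-0.10) − (-0.45)(-0.35)] = 0.2575
  C_31 = (-0.45)(-0.40) − (-0.05)(0.65) = 0.2125
  C_32 = −[(1.00)(-0.40) − (-0.05)(-0.30)] = 0.4150
  C_33 = (1.00)(0.65) − (-0.45)(-0.30) = 0.5150
det(I−A) = Σ_j (I−A)_1j·C_1j = (1.00)(0.3175) + (-0.45)(0.3050) + (-0.05)(0.2575) = 0.167375
adj(I−A) = Cᵀ =
  [ 0.3175   0.2525   0.2125]
  [ 0.3050   0.5325   0.4150]
  [ 0.2575   0.2575   0.5150]
(I − A)⁻¹ = adj(I−A) / det(I−A) ≈
  [   1.8969     1.5086     1.2696]
  [   1.8223     3.1815     2.4795]
  [   1.5385     1.5385     3.0769]
First solve x = (I − A)⁻¹ d = adj(I−A)·d / det(I−A); in particular x_A = (0.3050·150 + 0.5325·675 + 0.4150·750) / 0.167375 = 716.4375 / 0.167375 ≈ 4280.43316.
Intermediate flow from A to A: z_AA = a_AA · x_A = 0.35 × 716.4375 / 0.167375 = 250.753125 / 0.167375 ≈ 1498.152.

z_AA = 1498.152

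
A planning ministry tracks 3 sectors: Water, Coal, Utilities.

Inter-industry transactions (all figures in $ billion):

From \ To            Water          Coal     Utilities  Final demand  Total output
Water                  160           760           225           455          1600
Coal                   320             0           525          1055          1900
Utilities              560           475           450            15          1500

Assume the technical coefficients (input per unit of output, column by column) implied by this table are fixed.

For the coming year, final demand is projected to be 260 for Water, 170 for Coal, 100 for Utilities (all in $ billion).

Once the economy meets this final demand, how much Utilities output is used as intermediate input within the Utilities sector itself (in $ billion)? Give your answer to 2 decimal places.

z_33 = 192.66

Technical coefficients a_ij = z_ij / X_j:
  a_11 = 160/1600 = 0.10, a_21 = 320/1600 = 0.20, a_31 = 560/1600 = 0.35
  a_12 = 760/1900 = 0.40, a_22 = 0/1900 = 0.00, a_32 = 475/1900 = 0.25
  a_13 = 225/1500 = 0.15, a_23 = 525/1500 = 0.35, a_33 = 450/1500 = 0.30
I − A =
  [   0.90    -0.40    -0.15]
  [  -0.20     1.00    -0.35]
  [  -0.35    -0.25     0.70]
Cofactors of I−A, C_ij = (−1)^(i+j)·(minor ij) (rows/columns in the sector order above):
  C_11 = (1.00)(0.70) − (-0.35)(-0.25) = 0.6125
  C_12 = −[(-0.20)(0.70) − (-0.35)(-0.35)] = 0.2625
  C_13 = (-0.20)(-0.25) − (1.00)(-0.35) = 0.4000
  C_21 = −[(-0.40)(0.70) − (-0.15)(-0.25)] = 0.3175
  C_22 = (0.90)(0.70) − (-0.15)(-0.35) = 0.5775
  C_23 = −[(0.90)(-0.25) − (-0.40)(-0.35)] = 0.3650
  C_31 = (-0.40)(-0.35) − (-0.15)(1.00) = 0.2900
  C_32 = −[(0.90)(-0.35) − (-0.15)(-0.20)] = 0.3450
  C_33 = (0.90)(1.00) − (-0.40)(-0.20) = 0.8200
det(I−A) = Σ_j (I−A)_1j·C_1j = (0.90)(0.6125) + (-0.40)(0.2625) + (-0.15)(0.4000) = 0.38625
adj(I−A) = Cᵀ =
  [ 0.6125   0.3175   0.2900]
  [ 0.2625   0.5775   0.3450]
  [ 0.4000   0.3650   0.8200]
(I − A)⁻¹ = adj(I−A) / det(I−A) ≈
  [   1.5858     0.8220     0.7508]
  [   0.6796     1.4951     0.8932]
  [   1.0356     0.9450     2.1230]
First solve x = (I − A)⁻¹ d = adj(I−A)·d / det(I−A); in particular x_3 = (0.4000·260 + 0.3650·170 + 0.8200·100) / 0.38625 = 248.05 / 0.38625 ≈ 642.2006.
Intermediate flow from 3 to 3: z_33 = a_33 · x_3 = 0.30 × 248.05 / 0.38625 = 74.415 / 0.38625 ≈ 192.66.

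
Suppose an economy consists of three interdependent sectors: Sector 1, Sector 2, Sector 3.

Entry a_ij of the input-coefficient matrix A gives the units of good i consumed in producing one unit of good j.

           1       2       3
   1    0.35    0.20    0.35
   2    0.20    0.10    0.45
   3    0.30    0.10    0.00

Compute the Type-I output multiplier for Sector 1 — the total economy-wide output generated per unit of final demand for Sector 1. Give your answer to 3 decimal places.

I − A =
  [   0.65    -0.20    -0.35]
  [  -0.20     0.90    -0.45]
  [  -0.30    -0.10     1.00]
Cofactors of I−A, C_ij = (−1)^(i+j)·(minor ij) (rows/columns in the sector order above):
  C_11 = (0.90)(1.00) − (-0.45)(-0.10) = 0.8550
  C_12 = −[(-0.20)(1.00) − (-0.45)(-0.30)] = 0.3350
  C_13 = (-0.20)(-0.10) − (0.90)(-0.30) = 0.2900
  C_21 = −[(-0.20)(1.00) − (-0.35)(-0.10)] = 0.2350
  C_22 = (0.65)(1.00) − (-0.35)(-0.30) = 0.5450
  C_23 = −[(0.65)(-0.10) − (-0.20)(-0.30)] = 0.1250
  C_31 = (-0.20)(-0.45) − (-0.35)(0.90) = 0.4050
  C_32 = −[(0.65)(-0.45) − (-0.35)(-0.20)] = 0.3625
  C_33 = (0.65)(0.90) − (-0.20)(-0.20) = 0.5450
det(I−A) = Σ_j (I−A)_1j·C_1j = (0.65)(0.8550) + (-0.20)(0.3350) + (-0.35)(0.2900) = 0.38725
adj(I−A) = Cᵀ =
  [ 0.8550   0.2350   0.4050]
  [ 0.3350   0.5450   0.3625]
  [ 0.2900   0.1250   0.5450]
(I − A)⁻¹ = adj(I−A) / det(I−A) ≈
  [   2.2079     0.6068     1.0458]
  [   0.8651     1.4074     0.9361]
  [   0.7489     0.3228     1.4074]
The output multiplier for sector j is the column-j sum of the Leontief inverse (I − A)⁻¹ = adj(I−A) / det(I−A).
Column 1 of adj(I−A): (0.8550, 0.3350, 0.2900); det(I−A) = 0.38725.
m_1 = (0.8550 + 0.3350 + 0.2900) / 0.38725 = 1.48 / 0.38725 ≈ 3.822.

m_1 = 3.822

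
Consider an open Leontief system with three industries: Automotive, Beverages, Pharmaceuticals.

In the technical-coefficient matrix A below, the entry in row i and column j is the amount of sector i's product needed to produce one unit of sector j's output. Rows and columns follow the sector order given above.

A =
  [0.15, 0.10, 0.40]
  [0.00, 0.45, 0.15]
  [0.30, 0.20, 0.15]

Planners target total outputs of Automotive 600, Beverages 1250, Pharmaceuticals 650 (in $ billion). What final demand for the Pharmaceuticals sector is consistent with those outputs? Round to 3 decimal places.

I − A =
  [   0.85    -0.10    -0.40]
  [   0.00     0.55    -0.15]
  [  -0.30    -0.20     0.85]
d = (I − A) x:
  d_A = (+0.85)·600 + (-0.10)·1250 + (-0.40)·650 = 125.000
  d_B = (+0.00)·600 + (+0.55)·1250 + (-0.15)·650 = 590.000
  d_P = (-0.30)·600 + (-0.20)·1250 + (+0.85)·650 = 122.500

d_P = 122.500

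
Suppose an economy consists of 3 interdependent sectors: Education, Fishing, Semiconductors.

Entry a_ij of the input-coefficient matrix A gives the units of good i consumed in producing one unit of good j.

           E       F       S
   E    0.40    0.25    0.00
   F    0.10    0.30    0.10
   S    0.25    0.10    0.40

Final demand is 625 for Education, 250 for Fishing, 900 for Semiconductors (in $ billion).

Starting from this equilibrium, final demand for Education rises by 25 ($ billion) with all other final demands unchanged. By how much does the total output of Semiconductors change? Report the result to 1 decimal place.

Δx_S = 20.6

I − A =
  [   0.60    -0.25     0.00]
  [  -0.10     0.70    -0.10]
  [  -0.25    -0.10     0.60]
Cofactors of I−A, C_ij = (−1)^(i+j)·(minor ij) (rows/columns in the sector order above):
  C_11 = (0.70)(0.60) − (-0.10)(-0.10) = 0.4100
  C_12 = −[(-0.10)(0.60) − (-0.10)(-0.25)] = 0.0850
  C_13 = (-0.10)(-0.10) − (0.70)(-0.25) = 0.1850
  C_21 = −[(-0.25)(0.60) − (0.00)(-0.10)] = 0.1500
  C_22 = (0.60)(0.60) − (0.00)(-0.25) = 0.3600
  C_23 = −[(0.60)(-0.10) − (-0.25)(-0.25)] = 0.1225
  C_31 = (-0.25)(-0.10) − (0.00)(0.70) = 0.0250
  C_32 = −[(0.60)(-0.10) − (0.00)(-0.10)] = 0.0600
  C_33 = (0.60)(0.70) − (-0.25)(-0.10) = 0.3950
det(I−A) = Σ_j (I−A)_1j·C_1j = (0.60)(0.4100) + (-0.25)(0.0850) + (0.00)(0.1850) = 0.22475
adj(I−A) = Cᵀ =
  [ 0.4100   0.1500   0.0250]
  [ 0.0850   0.3600   0.0600]
  [ 0.1850   0.1225   0.3950]
(I − A)⁻¹ = adj(I−A) / det(I−A) ≈
  [   1.8242     0.6674     0.1112]
  [   0.3782     1.6018     0.2670]
  [   0.8231     0.5451     1.7575]
Δx = (I − A)⁻¹ Δd with Δd having +25 in the Education component and 0 elsewhere.
So Δx_S = L_SE · (+25), where L_SE = adj(I−A)_SE / det(I−A) = 0.1850 / 0.22475.
Δx_S = 0.1850 × (+25) / 0.22475 = 4.625 / 0.22475 ≈ 20.6.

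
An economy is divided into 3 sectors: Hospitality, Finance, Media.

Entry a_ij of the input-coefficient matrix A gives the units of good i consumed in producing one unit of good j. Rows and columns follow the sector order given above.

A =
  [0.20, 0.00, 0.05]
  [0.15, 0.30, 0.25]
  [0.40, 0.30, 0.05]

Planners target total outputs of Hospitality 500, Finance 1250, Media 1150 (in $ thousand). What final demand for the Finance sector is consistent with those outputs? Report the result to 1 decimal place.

I − A =
  [   0.80     0.00    -0.05]
  [  -0.15     0.70    -0.25]
  [  -0.40    -0.30     0.95]
d = (I − A) x:
  d_H = (+0.80)·500 + (+0.00)·1250 + (-0.05)·1150 = 342.5
  d_F = (-0.15)·500 + (+0.70)·1250 + (-0.25)·1150 = 512.5
  d_M = (-0.40)·500 + (-0.30)·1250 + (+0.95)·1150 = 517.5

d_F = 512.5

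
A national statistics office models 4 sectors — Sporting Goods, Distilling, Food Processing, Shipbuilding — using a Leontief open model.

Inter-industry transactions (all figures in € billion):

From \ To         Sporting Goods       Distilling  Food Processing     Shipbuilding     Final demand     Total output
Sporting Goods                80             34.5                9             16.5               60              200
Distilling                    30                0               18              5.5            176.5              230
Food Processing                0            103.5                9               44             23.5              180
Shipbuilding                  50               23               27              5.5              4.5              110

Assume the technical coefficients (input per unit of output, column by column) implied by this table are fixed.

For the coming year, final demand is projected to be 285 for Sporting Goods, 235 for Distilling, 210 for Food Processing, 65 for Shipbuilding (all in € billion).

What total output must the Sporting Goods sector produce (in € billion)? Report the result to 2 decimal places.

Technical coefficients a_ij = z_ij / X_j:
  a_11 = 80/200 = 0.40, a_21 = 30/200 = 0.15, a_31 = 0/200 = 0.00, a_41 = 50/200 = 0.25
  a_12 = 34.5/230 = 0.15, a_22 = 0/230 = 0.00, a_32 = 103.5/230 = 0.45, a_42 = 23/230 = 0.10
  a_13 = 9/180 = 0.05, a_23 = 18/180 = 0.10, a_33 = 9/180 = 0.05, a_43 = 27/180 = 0.15
  a_14 = 16.5/110 = 0.15, a_24 = 5.5/110 = 0.05, a_34 = 44/110 = 0.40, a_44 = 5.5/110 = 0.05
I − A =
  [   0.60    -0.15    -0.05    -0.15]
  [  -0.15     1.00    -0.10    -0.05]
  [   0.00    -0.45     0.95    -0.40]
  [  -0.25    -0.10    -0.15     0.95]
Compute the cofactors C_ij = (−1)^(i+j)·(3×3 minor ij) of I−A; the adjugate is their transpose:
adj(I−A) = Cᵀ =
  [ 0.787625   0.174125   0.086625   0.170000]
  [ 0.148250   0.464875   0.068875   0.076875]
  [ 0.175750   0.278625   0.504000   0.254625]
  [ 0.250625   0.138750   0.109625   0.518250]
det(I−A) = Σ_j (I−A)_1j·C_1j = (0.60)(0.787625) + (-0.15)(0.148250) + (-0.05)(0.175750) + (-0.15)(0.250625) = 0.40395625
(I − A)⁻¹ = adj(I−A) / det(I−A) ≈
  [   1.9498     0.4310     0.2144     0.4208]
  [   0.3670     1.1508     0.1705     0.1903]
  [   0.4351     0.6897     1.2477     0.6303]
  [   0.6204     0.3435     0.2714     1.2829]
x = (I − A)⁻¹ d = adj(I−A)·d / det(I−A), with det(I−A) = 0.40395625:
  x_1 = (0.787625·285 + 0.174125·235 + 0.086625·210 + 0.170000·65) / 0.40395625 = 294.63375 / 0.40395625 ≈ 729.37
  x_2 = (0.148250·285 + 0.464875·235 + 0.068875·210 + 0.076875·65) / 0.40395625 = 170.9575 / 0.40395625 ≈ 423.21
  x_3 = (0.175750·285 + 0.278625·235 + 0.504000·210 + 0.254625·65) / 0.40395625 = 237.95625 / 0.40395625 ≈ 589.06
  x_4 = (0.250625·285 + 0.138750·235 + 0.109625·210 + 0.518250·65) / 0.40395625 = 160.741875 / 0.40395625 ≈ 397.92

x_1 = 729.37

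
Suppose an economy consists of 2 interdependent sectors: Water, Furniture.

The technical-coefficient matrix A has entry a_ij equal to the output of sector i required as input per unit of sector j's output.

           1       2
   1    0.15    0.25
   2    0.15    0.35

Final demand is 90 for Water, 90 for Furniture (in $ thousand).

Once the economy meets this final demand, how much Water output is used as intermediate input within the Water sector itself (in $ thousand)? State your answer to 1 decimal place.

z_11 = 23.6

I − A =
  [   0.85    -0.25]
  [  -0.15     0.65]
det(I−A) = (0.85)(0.65) − (-0.25)(-0.15) = 0.5150
adj(I−A) = [[0.65, 0.25], [0.15, 0.85]]
(I − A)⁻¹ = adj(I−A) / det(I−A) ≈
  [   1.2621     0.4854]
  [   0.2913     1.6505]
First solve x = (I − A)⁻¹ d = adj(I−A)·d / det(I−A); in particular x_1 = (0.65·90 + 0.25·90) / 0.5150 = 81.00 / 0.5150 ≈ 157.282.
Intermediate flow from 1 to 1: z_11 = a_11 · x_1 = 0.15 × 81.00 / 0.5150 = 12.15 / 0.5150 ≈ 23.6.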